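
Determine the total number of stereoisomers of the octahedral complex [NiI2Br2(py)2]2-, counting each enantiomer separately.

6

In an octahedral complex each vertex has one trans partner and four cis neighbours.
The distinct arrangements are (5 in all): I trans, Br trans, py trans; I cis, Br trans, py cis; I cis, Br cis, py trans; I cis, Br cis, py cis (chiral); I trans, Br cis, py cis.
One of these lacks any improper symmetry element and so occurs as an enantiomeric pair, giving 5 + 1 = 6 stereoisomers in total.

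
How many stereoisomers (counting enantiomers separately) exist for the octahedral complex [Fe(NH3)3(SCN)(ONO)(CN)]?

5

An octahedron has six vertices in three trans pairs; every non-trans pair is cis.
Systematic placement gives 4 geometric isomers: NH3 mer (3 arrangements); NH3 fac (chiral).
One of these lacks any improper symmetry element and so occurs as an enantiomeric pair, giving 4 + 1 = 5 stereoisomers in total.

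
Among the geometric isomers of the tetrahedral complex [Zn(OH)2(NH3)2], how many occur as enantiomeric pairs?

0

Only one geometric arrangement is possible.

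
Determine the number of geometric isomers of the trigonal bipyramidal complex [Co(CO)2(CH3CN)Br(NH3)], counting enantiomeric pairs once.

In a trigonal bipyramid the two axial positions differ from the three equatorial ones.
Placing the ligands in turn and identifying arrangements related by rotation or reflection leaves 7 distinct geometric isomers.

7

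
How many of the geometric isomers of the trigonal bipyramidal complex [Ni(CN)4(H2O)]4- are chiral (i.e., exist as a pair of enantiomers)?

0

In a trigonal bipyramid the two axial positions differ from the three equatorial ones.
There are 2 geometric isomers: H2O equatorial; H2O axial.
Each arrangement has an internal mirror plane or centre of symmetry, so none is chiral.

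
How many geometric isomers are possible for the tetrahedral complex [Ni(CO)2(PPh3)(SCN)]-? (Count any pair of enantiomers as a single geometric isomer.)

Only one geometric arrangement is possible.

1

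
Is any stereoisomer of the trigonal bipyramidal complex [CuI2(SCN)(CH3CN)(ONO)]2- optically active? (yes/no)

A trigonal bipyramid has two axial and three equatorial sites, which are chemically inequivalent.
Systematic enumeration (placing each ligand type in turn and discarding arrangements equivalent by rotation or reflection) gives 7 geometric isomers.
Of these, 3 lack any improper symmetry element and so occur as enantiomeric pairs, giving 7 + 3 = 10 stereoisomers in total.

yes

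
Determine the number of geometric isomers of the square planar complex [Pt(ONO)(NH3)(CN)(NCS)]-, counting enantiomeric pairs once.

3

In a square planar complex each vertex has one trans partner and two cis neighbours.
Systematic placement gives 3 geometric isomers: (CN/NH3 trans, NCS/ONO trans); (CN/ONO trans, NCS/NH3 trans); (CN/NCS trans, NH3/ONO trans).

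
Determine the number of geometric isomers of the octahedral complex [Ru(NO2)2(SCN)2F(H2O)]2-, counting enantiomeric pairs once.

6

Working through the distinct placements yields 6 geometric isomers: NO2 trans, SCN trans; NO2 cis, SCN cis (3 arrangements, 2 chiral); NO2 cis, SCN trans; NO2 trans, SCN cis.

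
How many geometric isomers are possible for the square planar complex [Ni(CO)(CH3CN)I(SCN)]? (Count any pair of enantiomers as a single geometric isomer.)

A square has two trans pairs of vertices; adjacent vertices are cis.
The distinct arrangements are (3 in all): (CH3CN/I trans, CO/SCN trans); (CH3CN/SCN trans, CO/I trans); (CH3CN/CO trans, I/SCN trans).

3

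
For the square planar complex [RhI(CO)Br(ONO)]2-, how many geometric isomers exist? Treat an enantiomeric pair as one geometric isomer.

A square has two trans pairs of vertices; adjacent vertices are cis.
There are 3 geometric isomers: (Br/I trans, CO/ONO trans); (Br/ONO trans, CO/I trans); (Br/CO trans, I/ONO trans).

3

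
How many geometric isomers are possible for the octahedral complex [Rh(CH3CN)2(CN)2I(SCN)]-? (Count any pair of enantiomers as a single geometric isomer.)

The distinct arrangements are (6 in all): CH3CN trans, CN trans; CH3CN trans, CN cis; CH3CN cis, CN cis (3 arrangements, 2 chiral); CH3CN cis, CN trans.

6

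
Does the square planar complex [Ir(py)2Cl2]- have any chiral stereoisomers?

no

There are 2 geometric isomers: py cis; py trans.
Each arrangement has an internal mirror plane or centre of symmetry, so none is chiral.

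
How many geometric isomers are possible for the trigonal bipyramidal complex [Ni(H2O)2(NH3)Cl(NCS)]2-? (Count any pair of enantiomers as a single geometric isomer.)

7

A trigonal bipyramid has two axial and three equatorial sites, which are chemically inequivalent.
Placing the ligands in turn and identifying arrangements related by rotation or reflection leaves 7 distinct geometric isomers.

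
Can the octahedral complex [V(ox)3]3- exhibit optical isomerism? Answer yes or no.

yes

Each ox is bidentate and must span two cis positions.
Only one geometric arrangement is possible; it has no improper symmetry element, so it exists as a pair of enantiomers (2 stereoisomers).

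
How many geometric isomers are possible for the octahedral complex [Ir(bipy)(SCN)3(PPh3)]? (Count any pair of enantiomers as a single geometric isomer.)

2

The six octahedral sites form three mutually perpendicular trans pairs.
Each bipy is bidentate and must span two cis positions.
The distinct arrangements are (2 in all): SCN fac; SCN mer.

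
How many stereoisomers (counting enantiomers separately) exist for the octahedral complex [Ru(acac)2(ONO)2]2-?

3

Each acac is bidentate and must span two cis positions.
Working through the distinct placements yields 2 geometric isomers: ONO trans; ONO cis (chiral).
One of these lacks any improper symmetry element and so occurs as an enantiomeric pair, giving 2 + 1 = 3 stereoisomers in total.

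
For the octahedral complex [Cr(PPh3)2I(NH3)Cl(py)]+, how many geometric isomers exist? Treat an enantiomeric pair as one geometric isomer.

The six octahedral sites form three mutually perpendicular trans pairs.
Placing the ligands in turn and identifying arrangements related by rotation or reflection leaves 9 distinct geometric isomers.

9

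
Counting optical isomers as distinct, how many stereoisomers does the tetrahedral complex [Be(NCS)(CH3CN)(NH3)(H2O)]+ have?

2

All four vertices of a tetrahedron are equivalent and mutually adjacent, so cis/trans isomerism cannot arise.
Only one geometric arrangement is possible; it has no improper symmetry element, so it exists as a pair of enantiomers (2 stereoisomers).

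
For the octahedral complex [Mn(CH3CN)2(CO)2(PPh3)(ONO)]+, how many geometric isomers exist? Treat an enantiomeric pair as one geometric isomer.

6

The six octahedral sites form three mutually perpendicular trans pairs.
Working through the distinct placements yields 6 geometric isomers: CH3CN trans, CO trans; CH3CN trans, CO cis; CH3CN cis, CO cis (3 arrangements, 2 chiral); CH3CN cis, CO trans.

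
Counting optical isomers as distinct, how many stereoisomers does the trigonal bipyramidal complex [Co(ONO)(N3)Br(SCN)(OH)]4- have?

20

A trigonal bipyramid has two axial and three equatorial sites, which are chemically inequivalent.
Exhaustive case analysis gives 10 geometric isomers.
Of these, 10 lack any improper symmetry element and so occur as enantiomeric pairs, giving 10 + 10 = 20 stereoisomers in total.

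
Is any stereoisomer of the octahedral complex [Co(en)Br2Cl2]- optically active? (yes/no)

yes

Each en is bidentate and must span two cis positions.
The distinct arrangements are (3 in all): Br trans, Cl cis; Br cis, Cl cis (chiral); Br cis, Cl trans.
One of these lacks any improper symmetry element and so occurs as an enantiomeric pair, giving 3 + 1 = 4 stereoisomers in total.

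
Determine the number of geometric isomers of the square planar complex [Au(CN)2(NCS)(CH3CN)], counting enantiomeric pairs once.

There are 2 geometric isomers: CN cis; CN trans.

2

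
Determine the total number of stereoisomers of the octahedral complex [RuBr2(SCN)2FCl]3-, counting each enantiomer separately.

An octahedron has six vertices in three trans pairs; every non-trans pair is cis.
Working through the distinct placements yields 6 geometric isomers: Br trans, SCN trans; Br trans, SCN cis; Br cis, SCN trans; Br cis, SCN cis (3 arrangements, 2 chiral).
Of these, 2 lack any improper symmetry element and so occur as enantiomeric pairs, giving 6 + 2 = 8 stereoisomers in total.

8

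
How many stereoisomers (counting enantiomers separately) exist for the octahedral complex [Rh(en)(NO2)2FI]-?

6

An octahedron has six vertices in three trans pairs; every non-trans pair is cis.
Each en is bidentate and must span two cis positions.
Working through the distinct placements yields 4 geometric isomers: NO2 cis (3 arrangements, 2 chiral); NO2 trans.
Of these, 2 lack any improper symmetry element and so occur as enantiomeric pairs, giving 4 + 2 = 6 stereoisomers in total.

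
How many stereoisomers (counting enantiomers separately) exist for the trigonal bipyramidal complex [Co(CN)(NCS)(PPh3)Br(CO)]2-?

20

A trigonal bipyramid has two axial and three equatorial sites, which are chemically inequivalent.
Placing the ligands in turn and identifying arrangements related by rotation or reflection leaves 10 distinct geometric isomers.
Of these, 10 lack any improper symmetry element and so occur as enantiomeric pairs, giving 10 + 10 = 20 stereoisomers in total.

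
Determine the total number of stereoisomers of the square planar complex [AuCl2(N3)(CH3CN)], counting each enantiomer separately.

2

A square has two trans pairs of vertices; adjacent vertices are cis.
Systematic placement gives 2 geometric isomers: Cl cis; Cl trans.
Each arrangement has an internal mirror plane or centre of symmetry, so none is chiral.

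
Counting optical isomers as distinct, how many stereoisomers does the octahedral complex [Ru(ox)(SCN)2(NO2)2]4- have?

The six octahedral sites form three mutually perpendicular trans pairs.
Each ox is bidentate and must span two cis positions.
The distinct arrangements are (3 in all): SCN cis, NO2 trans; SCN cis, NO2 cis (chiral); SCN trans, NO2 cis.
One of these lacks any improper symmetry element and so occurs as an enantiomeric pair, giving 3 + 1 = 4 stereoisomers in total.

4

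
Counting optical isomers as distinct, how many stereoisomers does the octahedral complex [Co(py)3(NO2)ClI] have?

In an octahedral complex each vertex has one trans partner and four cis neighbours.
Systematic placement gives 4 geometric isomers: py mer (3 arrangements); py fac (chiral).
One of these lacks any improper symmetry element and so occurs as an enantiomeric pair, giving 4 + 1 = 5 stereoisomers in total.

5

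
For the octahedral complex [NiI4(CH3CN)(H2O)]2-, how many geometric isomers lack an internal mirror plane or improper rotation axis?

An octahedron has six vertices in three trans pairs; every non-trans pair is cis.
Working through the distinct placements yields 2 geometric isomers: CH3CN and H2O mutually trans; CH3CN and H2O mutually cis.
Each arrangement has an internal mirror plane or centre of symmetry, so none is chiral.

0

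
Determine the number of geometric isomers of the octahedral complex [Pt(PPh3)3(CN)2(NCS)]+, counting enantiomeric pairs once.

3

The distinct arrangements are (3 in all): PPh3 mer, CN trans; PPh3 mer, CN cis; PPh3 fac, CN cis.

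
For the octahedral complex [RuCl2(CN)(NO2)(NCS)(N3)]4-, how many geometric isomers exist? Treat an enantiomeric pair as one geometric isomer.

9

In an octahedral complex each vertex has one trans partner and four cis neighbours.
Systematic enumeration (placing each ligand type in turn and discarding arrangements equivalent by rotation or reflection) gives 9 geometric isomers.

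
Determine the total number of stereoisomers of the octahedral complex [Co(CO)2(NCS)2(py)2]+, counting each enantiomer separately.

6

In an octahedral complex each vertex has one trans partner and four cis neighbours.
There are 5 geometric isomers: CO trans, NCS trans, py trans; CO trans, NCS cis, py cis; CO cis, NCS cis, py trans; CO cis, NCS cis, py cis (chiral); CO cis, NCS trans, py cis.
One of these lacks any improper symmetry element and so occurs as an enantiomeric pair, giving 5 + 1 = 6 stereoisomers in total.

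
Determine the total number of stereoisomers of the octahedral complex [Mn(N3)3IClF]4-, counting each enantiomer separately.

In an octahedral complex each vertex has one trans partner and four cis neighbours.
There are 4 geometric isomers: N3 mer (3 arrangements); N3 fac (chiral).
One of these lacks any improper symmetry element and so occurs as an enantiomeric pair, giving 4 + 1 = 5 stereoisomers in total.

5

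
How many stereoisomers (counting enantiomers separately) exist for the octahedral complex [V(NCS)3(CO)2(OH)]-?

3

Systematic placement gives 3 geometric isomers: NCS mer, CO trans; NCS fac, CO cis; NCS mer, CO cis.
Each arrangement has an internal mirror plane or centre of symmetry, so none is chiral.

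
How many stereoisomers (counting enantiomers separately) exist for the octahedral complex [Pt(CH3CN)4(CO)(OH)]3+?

2

In an octahedral complex each vertex has one trans partner and four cis neighbours.
Systematic placement gives 2 geometric isomers: CO and OH mutually trans; CO and OH mutually cis.
Each arrangement has an internal mirror plane or centre of symmetry, so none is chiral.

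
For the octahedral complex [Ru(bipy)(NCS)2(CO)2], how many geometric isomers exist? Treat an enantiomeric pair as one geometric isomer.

3

In an octahedral complex each vertex has one trans partner and four cis neighbours.
Each bipy is bidentate and must span two cis positions.
There are 3 geometric isomers: NCS cis, CO trans; NCS cis, CO cis (chiral); NCS trans, CO cis.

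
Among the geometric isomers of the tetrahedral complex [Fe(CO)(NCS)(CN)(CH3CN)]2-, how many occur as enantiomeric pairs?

1

All four vertices of a tetrahedron are equivalent and mutually adjacent, so cis/trans isomerism cannot arise.
Only one geometric arrangement is possible; it has no improper symmetry element, so it exists as a pair of enantiomers (2 stereoisomers).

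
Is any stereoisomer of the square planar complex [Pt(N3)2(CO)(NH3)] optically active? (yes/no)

There are 2 geometric isomers: N3 cis; N3 trans.
Each arrangement has an internal mirror plane or centre of symmetry, so none is chiral.

no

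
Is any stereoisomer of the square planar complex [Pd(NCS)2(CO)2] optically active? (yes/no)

A square has two trans pairs of vertices; adjacent vertices are cis.
The distinct arrangements are (2 in all): NCS cis; NCS trans.
Each arrangement has an internal mirror plane or centre of symmetry, so none is chiral.

no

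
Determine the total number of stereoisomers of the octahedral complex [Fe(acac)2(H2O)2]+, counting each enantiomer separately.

An octahedron has six vertices in three trans pairs; every non-trans pair is cis.
Each acac is bidentate and must span two cis positions.
Working through the distinct placements yields 2 geometric isomers: H2O trans; H2O cis (chiral).
One of these lacks any improper symmetry element and so occurs as an enantiomeric pair, giving 2 + 1 = 3 stereoisomers in total.

3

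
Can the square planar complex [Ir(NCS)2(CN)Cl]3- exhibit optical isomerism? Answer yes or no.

A square has two trans pairs of vertices; adjacent vertices are cis.
There are 2 geometric isomers: NCS cis; NCS trans.
Each arrangement has an internal mirror plane or centre of symmetry, so none is chiral.

no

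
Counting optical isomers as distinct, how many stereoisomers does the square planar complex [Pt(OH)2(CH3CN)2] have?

In a square planar complex each vertex has one trans partner and two cis neighbours.
There are 2 geometric isomers: OH cis; OH trans.
Each arrangement has an internal mirror plane or centre of symmetry, so none is chiral.

2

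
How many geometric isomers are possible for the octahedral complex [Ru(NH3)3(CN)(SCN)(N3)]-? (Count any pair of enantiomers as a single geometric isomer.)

4

An octahedron has six vertices in three trans pairs; every non-trans pair is cis.
Systematic placement gives 4 geometric isomers: NH3 mer (3 arrangements); NH3 fac (chiral).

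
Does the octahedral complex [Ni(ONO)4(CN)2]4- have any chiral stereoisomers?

no

An octahedron has six vertices in three trans pairs; every non-trans pair is cis.
Working through the distinct placements yields 2 geometric isomers: CN trans; CN cis.
Each arrangement has an internal mirror plane or centre of symmetry, so none is chiral.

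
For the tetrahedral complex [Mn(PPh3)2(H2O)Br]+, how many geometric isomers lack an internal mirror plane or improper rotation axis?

In a tetrahedral complex all four positions are equivalent and every pair of ligands is adjacent — there is no cis/trans distinction.
Only one geometric arrangement is possible.

0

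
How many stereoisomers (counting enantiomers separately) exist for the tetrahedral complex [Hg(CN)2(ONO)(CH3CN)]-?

1

In a tetrahedral complex all four positions are equivalent and every pair of ligands is adjacent — there is no cis/trans distinction.
Only one geometric arrangement is possible.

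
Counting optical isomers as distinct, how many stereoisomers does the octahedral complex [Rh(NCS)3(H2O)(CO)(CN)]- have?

5

An octahedron has six vertices in three trans pairs; every non-trans pair is cis.
There are 4 geometric isomers: NCS mer (3 arrangements); NCS fac (chiral).
One of these lacks any improper symmetry element and so occurs as an enantiomeric pair, giving 4 + 1 = 5 stereoisomers in total.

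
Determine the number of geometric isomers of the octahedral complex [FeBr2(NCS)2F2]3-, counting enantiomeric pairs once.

In an octahedral complex each vertex has one trans partner and four cis neighbours.
Systematic placement gives 5 geometric isomers: Br trans, NCS trans, F trans; Br trans, NCS cis, F cis; Br cis, NCS trans, F cis; Br cis, NCS cis, F cis (chiral); Br cis, NCS cis, F trans.

5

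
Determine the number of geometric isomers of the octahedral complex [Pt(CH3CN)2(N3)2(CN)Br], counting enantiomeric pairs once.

Working through the distinct placements yields 6 geometric isomers: CH3CN cis, N3 trans; CH3CN cis, N3 cis (3 arrangements, 2 chiral); CH3CN trans, N3 trans; CH3CN trans, N3 cis.

6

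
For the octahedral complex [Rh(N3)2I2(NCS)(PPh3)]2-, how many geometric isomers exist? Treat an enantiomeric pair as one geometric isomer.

The six octahedral sites form three mutually perpendicular trans pairs.
Working through the distinct placements yields 6 geometric isomers: N3 trans, I trans; N3 cis, I trans; N3 cis, I cis (3 arrangements, 2 chiral); N3 trans, I cis.

6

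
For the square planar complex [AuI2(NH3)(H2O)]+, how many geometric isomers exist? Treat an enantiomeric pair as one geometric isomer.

2

A square has two trans pairs of vertices; adjacent vertices are cis.
There are 2 geometric isomers: I cis; I trans.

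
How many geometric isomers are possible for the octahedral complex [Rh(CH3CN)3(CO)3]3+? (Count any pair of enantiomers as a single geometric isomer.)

In an octahedral complex each vertex has one trans partner and four cis neighbours.
The distinct arrangements are (2 in all): CH3CN mer; CH3CN fac.

2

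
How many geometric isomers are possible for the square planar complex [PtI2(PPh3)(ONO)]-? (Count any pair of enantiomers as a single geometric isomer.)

Systematic placement gives 2 geometric isomers: I cis; I trans.

2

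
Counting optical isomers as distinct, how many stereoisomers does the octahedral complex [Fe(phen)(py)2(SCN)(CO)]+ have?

6

Each phen is bidentate and must span two cis positions.
Systematic placement gives 4 geometric isomers: py cis (3 arrangements, 2 chiral); py trans.
Of these, 2 lack any improper symmetry element and so occur as enantiomeric pairs, giving 4 + 2 = 6 stereoisomers in total.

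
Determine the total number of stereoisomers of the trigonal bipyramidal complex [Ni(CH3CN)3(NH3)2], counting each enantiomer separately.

3

In a trigonal bipyramid the two axial positions differ from the three equatorial ones.
Working through the distinct placements yields 3 geometric isomers: NH3 both equatorial; NH3 one axial, one equatorial; NH3 both axial.
Each arrangement has an internal mirror plane or centre of symmetry, so none is chiral.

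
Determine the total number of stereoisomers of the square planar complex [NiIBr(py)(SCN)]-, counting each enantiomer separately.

A square has two trans pairs of vertices; adjacent vertices are cis.
Working through the distinct placements yields 3 geometric isomers: (Br/SCN trans, I/py trans); (Br/py trans, I/SCN trans); (Br/I trans, SCN/py trans).
Each arrangement has an internal mirror plane or centre of symmetry, so none is chiral.

3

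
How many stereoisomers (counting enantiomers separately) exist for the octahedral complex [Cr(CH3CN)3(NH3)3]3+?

Working through the distinct placements yields 2 geometric isomers: CH3CN mer; CH3CN fac.
Each arrangement has an internal mirror plane or centre of symmetry, so none is chiral.

2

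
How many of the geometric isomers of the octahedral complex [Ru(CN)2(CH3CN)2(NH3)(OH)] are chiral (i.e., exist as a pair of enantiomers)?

2

Systematic placement gives 6 geometric isomers: CN trans, CH3CN trans; CN cis, CH3CN trans; CN cis, CH3CN cis (3 arrangements, 2 chiral); CN trans, CH3CN cis.
Of these, 2 lack any improper symmetry element and so occur as enantiomeric pairs, giving 6 + 2 = 8 stereoisomers in total.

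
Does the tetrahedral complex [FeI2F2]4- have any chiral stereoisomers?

In a tetrahedral complex all four positions are equivalent and every pair of ligands is adjacent — there is no cis/trans distinction.
Only one geometric arrangement is possible.

no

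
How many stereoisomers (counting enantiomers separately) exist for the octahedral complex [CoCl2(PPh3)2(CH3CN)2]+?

6

Working through the distinct placements yields 5 geometric isomers: Cl trans, PPh3 trans, CH3CN trans; Cl cis, PPh3 cis, CH3CN trans; Cl cis, PPh3 trans, CH3CN cis; Cl cis, PPh3 cis, CH3CN cis (chiral); Cl trans, PPh3 cis, CH3CN cis.
One of these lacks any improper symmetry element and so occurs as an enantiomeric pair, giving 5 + 1 = 6 stereoisomers in total.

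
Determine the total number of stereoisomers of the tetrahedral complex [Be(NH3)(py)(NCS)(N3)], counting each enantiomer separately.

2

In a tetrahedral complex all four positions are equivalent and every pair of ligands is adjacent — there is no cis/trans distinction.
Only one geometric arrangement is possible; it has no improper symmetry element, so it exists as a pair of enantiomers (2 stereoisomers).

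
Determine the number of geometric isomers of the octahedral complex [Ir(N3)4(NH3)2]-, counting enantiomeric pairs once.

2

The six octahedral sites form three mutually perpendicular trans pairs.
Working through the distinct placements yields 2 geometric isomers: NH3 trans; NH3 cis.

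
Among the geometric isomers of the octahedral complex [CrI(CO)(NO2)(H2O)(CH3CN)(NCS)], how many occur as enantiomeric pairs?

An octahedron has six vertices in three trans pairs; every non-trans pair is cis.
Placing the ligands in turn and identifying arrangements related by rotation or reflection leaves 15 distinct geometric isomers.
Of these, 15 lack any improper symmetry element and so occur as enantiomeric pairs, giving 15 + 15 = 30 stereoisomers in total.

15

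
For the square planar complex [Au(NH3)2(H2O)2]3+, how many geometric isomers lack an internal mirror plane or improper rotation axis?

0

Systematic placement gives 2 geometric isomers: NH3 cis; NH3 trans.
Each arrangement has an internal mirror plane or centre of symmetry, so none is chiral.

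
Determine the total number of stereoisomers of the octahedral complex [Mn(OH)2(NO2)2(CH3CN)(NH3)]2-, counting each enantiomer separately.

Systematic placement gives 6 geometric isomers: OH trans, NO2 trans; OH cis, NO2 cis (3 arrangements, 2 chiral); OH trans, NO2 cis; OH cis, NO2 trans.
Of these, 2 lack any improper symmetry element and so occur as enantiomeric pairs, giving 6 + 2 = 8 stereoisomers in total.

8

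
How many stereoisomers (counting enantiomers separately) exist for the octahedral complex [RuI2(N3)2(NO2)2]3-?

6

Working through the distinct placements yields 5 geometric isomers: I trans, N3 trans, NO2 trans; I trans, N3 cis, NO2 cis; I cis, N3 cis, NO2 trans; I cis, N3 cis, NO2 cis (chiral); I cis, N3 trans, NO2 cis.
One of these lacks any improper symmetry element and so occurs as an enantiomeric pair, giving 5 + 1 = 6 stereoisomers in total.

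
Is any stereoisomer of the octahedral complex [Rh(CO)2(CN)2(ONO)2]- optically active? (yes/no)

yes

In an octahedral complex each vertex has one trans partner and four cis neighbours.
Working through the distinct placements yields 5 geometric isomers: CO trans, CN trans, ONO trans; CO cis, CN trans, ONO cis; CO cis, CN cis, ONO trans; CO cis, CN cis, ONO cis (chiral); CO trans, CN cis, ONO cis.
One of these lacks any improper symmetry element and so occurs as an enantiomeric pair, giving 5 + 1 = 6 stereoisomers in total.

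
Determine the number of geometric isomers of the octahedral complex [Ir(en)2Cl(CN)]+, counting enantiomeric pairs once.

An octahedron has six vertices in three trans pairs; every non-trans pair is cis.
Each en is bidentate and must span two cis positions.
The distinct arrangements are (2 in all): Cl and CN mutually trans; Cl and CN mutually cis (chiral).

2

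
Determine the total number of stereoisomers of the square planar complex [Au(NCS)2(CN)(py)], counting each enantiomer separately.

2

Systematic placement gives 2 geometric isomers: NCS cis; NCS trans.
Each arrangement has an internal mirror plane or centre of symmetry, so none is chiral.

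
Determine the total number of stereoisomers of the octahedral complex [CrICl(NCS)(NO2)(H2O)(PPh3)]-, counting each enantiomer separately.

In an octahedral complex each vertex has one trans partner and four cis neighbours.
Exhaustive case analysis gives 15 geometric isomers.
Of these, 15 lack any improper symmetry element and so occur as enantiomeric pairs, giving 15 + 15 = 30 stereoisomers in total.

30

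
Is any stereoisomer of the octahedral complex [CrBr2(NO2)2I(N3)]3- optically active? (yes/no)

The six octahedral sites form three mutually perpendicular trans pairs.
Systematic placement gives 6 geometric isomers: Br trans, NO2 trans; Br trans, NO2 cis; Br cis, NO2 trans; Br cis, NO2 cis (3 arrangements, 2 chiral).
Of these, 2 lack any improper symmetry element and so occur as enantiomeric pairs, giving 6 + 2 = 8 stereoisomers in total.

yes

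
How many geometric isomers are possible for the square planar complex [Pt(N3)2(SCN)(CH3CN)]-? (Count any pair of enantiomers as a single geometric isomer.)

2

In a square planar complex each vertex has one trans partner and two cis neighbours.
The distinct arrangements are (2 in all): N3 cis; N3 trans.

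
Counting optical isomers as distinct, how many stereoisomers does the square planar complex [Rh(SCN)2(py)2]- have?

2

Working through the distinct placements yields 2 geometric isomers: SCN cis; SCN trans.
Each arrangement has an internal mirror plane or centre of symmetry, so none is chiral.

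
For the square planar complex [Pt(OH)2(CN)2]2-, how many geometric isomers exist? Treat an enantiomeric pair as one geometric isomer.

2

In a square planar complex each vertex has one trans partner and two cis neighbours.
There are 2 geometric isomers: OH cis; OH trans.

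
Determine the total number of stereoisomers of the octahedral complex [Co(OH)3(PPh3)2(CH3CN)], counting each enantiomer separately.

There are 3 geometric isomers: OH mer, PPh3 trans; OH fac, PPh3 cis; OH mer, PPh3 cis.
Each arrangement has an internal mirror plane or centre of symmetry, so none is chiral.

3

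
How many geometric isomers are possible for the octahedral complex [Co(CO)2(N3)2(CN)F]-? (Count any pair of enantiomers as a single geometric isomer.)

The six octahedral sites form three mutually perpendicular trans pairs.
Systematic placement gives 6 geometric isomers: CO cis, N3 trans; CO cis, N3 cis (3 arrangements, 2 chiral); CO trans, N3 trans; CO trans, N3 cis.

6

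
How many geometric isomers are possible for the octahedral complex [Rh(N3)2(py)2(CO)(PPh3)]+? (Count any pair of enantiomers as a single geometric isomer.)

There are 6 geometric isomers: N3 cis, py trans; N3 cis, py cis (3 arrangements, 2 chiral); N3 trans, py trans; N3 trans, py cis.

6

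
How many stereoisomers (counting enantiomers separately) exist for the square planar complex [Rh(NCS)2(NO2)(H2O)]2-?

In a square planar complex each vertex has one trans partner and two cis neighbours.
There are 2 geometric isomers: NCS cis; NCS trans.
Each arrangement has an internal mirror plane or centre of symmetry, so none is chiral.

2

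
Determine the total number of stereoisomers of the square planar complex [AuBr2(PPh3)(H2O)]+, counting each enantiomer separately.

2

In a square planar complex each vertex has one trans partner and two cis neighbours.
There are 2 geometric isomers: Br cis; Br trans.
Each arrangement has an internal mirror plane or centre of symmetry, so none is chiral.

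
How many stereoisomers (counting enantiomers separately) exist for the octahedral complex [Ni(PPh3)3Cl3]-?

2

There are 2 geometric isomers: PPh3 mer; PPh3 fac.
Each arrangement has an internal mirror plane or centre of symmetry, so none is chiral.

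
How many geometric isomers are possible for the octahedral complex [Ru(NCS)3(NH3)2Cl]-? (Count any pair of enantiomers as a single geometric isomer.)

3

Systematic placement gives 3 geometric isomers: NCS mer, NH3 trans; NCS fac, NH3 cis; NCS mer, NH3 cis.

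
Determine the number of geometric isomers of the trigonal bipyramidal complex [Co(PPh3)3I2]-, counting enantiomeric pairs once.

The distinct arrangements are (3 in all): I both axial; I one axial, one equatorial; I both equatorial.

3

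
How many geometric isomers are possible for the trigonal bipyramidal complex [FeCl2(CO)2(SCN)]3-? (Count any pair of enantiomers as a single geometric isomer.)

Systematic enumeration (placing each ligand type in turn and discarding arrangements equivalent by rotation or reflection) gives 5 geometric isomers.

5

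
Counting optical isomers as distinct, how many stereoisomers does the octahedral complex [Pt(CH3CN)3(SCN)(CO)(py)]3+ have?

There are 4 geometric isomers: CH3CN mer (3 arrangements); CH3CN fac (chiral).
One of these lacks any improper symmetry element and so occurs as an enantiomeric pair, giving 4 + 1 = 5 stereoisomers in total.

5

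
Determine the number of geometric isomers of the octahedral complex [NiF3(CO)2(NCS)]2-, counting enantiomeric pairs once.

In an octahedral complex each vertex has one trans partner and four cis neighbours.
The distinct arrangements are (3 in all): F mer, CO trans; F fac, CO cis; F mer, CO cis.

3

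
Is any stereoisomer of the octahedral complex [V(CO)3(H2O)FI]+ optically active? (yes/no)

yes

In an octahedral complex each vertex has one trans partner and four cis neighbours.
There are 4 geometric isomers: CO mer (3 arrangements); CO fac (chiral).
One of these lacks any improper symmetry element and so occurs as an enantiomeric pair, giving 4 + 1 = 5 stereoisomers in total.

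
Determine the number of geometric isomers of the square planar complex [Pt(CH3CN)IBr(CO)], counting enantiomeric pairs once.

3

A square has two trans pairs of vertices; adjacent vertices are cis.
Working through the distinct placements yields 3 geometric isomers: (Br/CO trans, CH3CN/I trans); (Br/I trans, CH3CN/CO trans); (Br/CH3CN trans, CO/I trans).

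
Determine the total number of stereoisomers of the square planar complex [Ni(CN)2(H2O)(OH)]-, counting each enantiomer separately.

A square has two trans pairs of vertices; adjacent vertices are cis.
The distinct arrangements are (2 in all): CN cis; CN trans.
Each arrangement has an internal mirror plane or centre of symmetry, so none is chiral.

2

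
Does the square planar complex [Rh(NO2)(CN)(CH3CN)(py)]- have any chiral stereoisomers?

In a square planar complex each vertex has one trans partner and two cis neighbours.
Working through the distinct placements yields 3 geometric isomers: (CH3CN/NO2 trans, CN/py trans); (CH3CN/py trans, CN/NO2 trans); (CH3CN/CN trans, NO2/py trans).
Each arrangement has an internal mirror plane or centre of symmetry, so none is chiral.

no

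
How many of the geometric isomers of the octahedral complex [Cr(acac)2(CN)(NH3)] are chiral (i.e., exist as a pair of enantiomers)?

An octahedron has six vertices in three trans pairs; every non-trans pair is cis.
Each acac is bidentate and must span two cis positions.
The distinct arrangements are (2 in all): CN and NH3 mutually trans; CN and NH3 mutually cis (chiral).
One of these lacks any improper symmetry element and so occurs as an enantiomeric pair, giving 2 + 1 = 3 stereoisomers in total.

1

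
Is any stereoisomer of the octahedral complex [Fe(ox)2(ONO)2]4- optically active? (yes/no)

yes

In an octahedral complex each vertex has one trans partner and four cis neighbours.
Each ox is bidentate and must span two cis positions.
Systematic placement gives 2 geometric isomers: ONO trans; ONO cis (chiral).
One of these lacks any improper symmetry element and so occurs as an enantiomeric pair, giving 2 + 1 = 3 stereoisomers in total.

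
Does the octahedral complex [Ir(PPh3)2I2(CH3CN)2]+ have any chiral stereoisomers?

yes

An octahedron has six vertices in three trans pairs; every non-trans pair is cis.
Systematic placement gives 5 geometric isomers: PPh3 trans, I trans, CH3CN trans; PPh3 cis, I cis, CH3CN trans; PPh3 trans, I cis, CH3CN cis; PPh3 cis, I cis, CH3CN cis (chiral); PPh3 cis, I trans, CH3CN cis.
One of these lacks any improper symmetry element and so occurs as an enantiomeric pair, giving 5 + 1 = 6 stereoisomers in total.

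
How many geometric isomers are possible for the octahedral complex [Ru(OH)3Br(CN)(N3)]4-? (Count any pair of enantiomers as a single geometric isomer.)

4

The six octahedral sites form three mutually perpendicular trans pairs.
Systematic placement gives 4 geometric isomers: OH mer (3 arrangements); OH fac (chiral).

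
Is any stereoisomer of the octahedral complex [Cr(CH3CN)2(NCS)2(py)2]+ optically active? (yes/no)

yes

In an octahedral complex each vertex has one trans partner and four cis neighbours.
Systematic placement gives 5 geometric isomers: CH3CN trans, NCS trans, py trans; CH3CN trans, NCS cis, py cis; CH3CN cis, NCS cis, py trans; CH3CN cis, NCS cis, py cis (chiral); CH3CN cis, NCS trans, py cis.
One of these lacks any improper symmetry element and so occurs as an enantiomeric pair, giving 5 + 1 = 6 stereoisomers in total.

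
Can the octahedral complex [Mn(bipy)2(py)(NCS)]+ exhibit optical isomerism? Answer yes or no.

Each bipy is bidentate and must span two cis positions.
Systematic placement gives 2 geometric isomers: py and NCS mutually cis (chiral); py and NCS mutually trans.
One of these lacks any improper symmetry element and so occurs as an enantiomeric pair, giving 2 + 1 = 3 stereoisomers in total.

yes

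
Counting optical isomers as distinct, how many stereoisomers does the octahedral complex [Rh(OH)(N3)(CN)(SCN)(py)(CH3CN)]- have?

30

In an octahedral complex each vertex has one trans partner and four cis neighbours.
Placing the ligands in turn and identifying arrangements related by rotation or reflection leaves 15 distinct geometric isomers.
Of these, 15 lack any improper symmetry element and so occur as enantiomeric pairs, giving 15 + 15 = 30 stereoisomers in total.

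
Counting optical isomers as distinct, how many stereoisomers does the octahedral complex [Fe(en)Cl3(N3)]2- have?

In an octahedral complex each vertex has one trans partner and four cis neighbours.
Each en is bidentate and must span two cis positions.
The distinct arrangements are (2 in all): Cl mer; Cl fac.
Each arrangement has an internal mirror plane or centre of symmetry, so none is chiral.

2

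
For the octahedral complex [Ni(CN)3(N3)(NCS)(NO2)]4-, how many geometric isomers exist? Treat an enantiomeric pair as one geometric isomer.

The six octahedral sites form three mutually perpendicular trans pairs.
Systematic placement gives 4 geometric isomers: CN mer (3 arrangements); CN fac (chiral).

4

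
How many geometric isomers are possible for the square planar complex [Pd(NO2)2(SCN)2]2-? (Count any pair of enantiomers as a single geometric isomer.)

A square has two trans pairs of vertices; adjacent vertices are cis.
There are 2 geometric isomers: NO2 cis; NO2 trans.

2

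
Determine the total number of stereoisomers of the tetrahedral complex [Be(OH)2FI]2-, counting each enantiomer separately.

All four vertices of a tetrahedron are equivalent and mutually adjacent, so cis/trans isomerism cannot arise.
Only one geometric arrangement is possible.

1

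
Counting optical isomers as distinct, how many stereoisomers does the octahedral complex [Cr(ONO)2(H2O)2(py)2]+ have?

An octahedron has six vertices in three trans pairs; every non-trans pair is cis.
There are 5 geometric isomers: ONO trans, H2O trans, py trans; ONO cis, H2O trans, py cis; ONO cis, H2O cis, py trans; ONO cis, H2O cis, py cis (chiral); ONO trans, H2O cis, py cis.
One of these lacks any improper symmetry element and so occurs as an enantiomeric pair, giving 5 + 1 = 6 stereoisomers in total.

6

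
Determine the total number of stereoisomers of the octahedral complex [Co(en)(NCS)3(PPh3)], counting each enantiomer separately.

In an octahedral complex each vertex has one trans partner and four cis neighbours.
Each en is bidentate and must span two cis positions.
Working through the distinct placements yields 2 geometric isomers: NCS mer; NCS fac.
Each arrangement has an internal mirror plane or centre of symmetry, so none is chiral.

2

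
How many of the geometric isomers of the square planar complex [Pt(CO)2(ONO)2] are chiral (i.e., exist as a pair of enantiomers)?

A square has two trans pairs of vertices; adjacent vertices are cis.
There are 2 geometric isomers: CO cis; CO trans.
Each arrangement has an internal mirror plane or centre of symmetry, so none is chiral.

0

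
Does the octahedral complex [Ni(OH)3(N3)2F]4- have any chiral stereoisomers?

no

An octahedron has six vertices in three trans pairs; every non-trans pair is cis.
Systematic placement gives 3 geometric isomers: OH mer, N3 cis; OH mer, N3 trans; OH fac, N3 cis.
Each arrangement has an internal mirror plane or centre of symmetry, so none is chiral.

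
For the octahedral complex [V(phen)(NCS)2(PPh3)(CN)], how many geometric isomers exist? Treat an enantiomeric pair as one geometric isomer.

4

The six octahedral sites form three mutually perpendicular trans pairs.
Each phen is bidentate and must span two cis positions.
Systematic placement gives 4 geometric isomers: NCS cis (3 arrangements, 2 chiral); NCS trans.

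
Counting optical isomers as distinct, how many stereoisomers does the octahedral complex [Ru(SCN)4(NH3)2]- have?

2

In an octahedral complex each vertex has one trans partner and four cis neighbours.
Working through the distinct placements yields 2 geometric isomers: NH3 trans; NH3 cis.
Each arrangement has an internal mirror plane or centre of symmetry, so none is chiral.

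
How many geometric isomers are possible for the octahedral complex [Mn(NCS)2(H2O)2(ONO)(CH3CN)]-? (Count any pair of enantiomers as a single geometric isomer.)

There are 6 geometric isomers: NCS cis, H2O cis (3 arrangements, 2 chiral); NCS trans, H2O cis; NCS cis, H2O trans; NCS trans, H2O trans.

6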